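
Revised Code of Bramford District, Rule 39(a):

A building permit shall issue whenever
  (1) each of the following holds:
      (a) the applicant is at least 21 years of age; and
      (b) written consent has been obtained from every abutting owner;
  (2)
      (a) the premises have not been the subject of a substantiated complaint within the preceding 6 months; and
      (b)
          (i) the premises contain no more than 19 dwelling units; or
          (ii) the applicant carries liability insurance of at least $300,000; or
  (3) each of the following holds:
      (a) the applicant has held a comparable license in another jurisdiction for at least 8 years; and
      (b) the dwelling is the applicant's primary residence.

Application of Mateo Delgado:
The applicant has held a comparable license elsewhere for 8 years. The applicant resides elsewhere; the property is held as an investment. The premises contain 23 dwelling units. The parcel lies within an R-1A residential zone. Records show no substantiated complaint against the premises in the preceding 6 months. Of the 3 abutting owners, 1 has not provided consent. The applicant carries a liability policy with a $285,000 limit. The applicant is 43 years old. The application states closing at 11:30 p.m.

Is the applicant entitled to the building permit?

No — denied.

(a) age ≥ 21 — met.
(b) all abutters consent — not satisfied.
(1): T AND F → false.
(a) no complaint in 6 mo. — satisfied.
(i) ≤ 19 units — not met.
(ii) insurance ≥ $300,000 — not met.
(b) = F OR F = false.
So (2) is not satisfied (T AND F).
(a) prior license ≥ 8 yr — satisfied.
(b) primary residence — not satisfied.
So (3) is not satisfied (T AND F).
Overall = F OR F OR F = false.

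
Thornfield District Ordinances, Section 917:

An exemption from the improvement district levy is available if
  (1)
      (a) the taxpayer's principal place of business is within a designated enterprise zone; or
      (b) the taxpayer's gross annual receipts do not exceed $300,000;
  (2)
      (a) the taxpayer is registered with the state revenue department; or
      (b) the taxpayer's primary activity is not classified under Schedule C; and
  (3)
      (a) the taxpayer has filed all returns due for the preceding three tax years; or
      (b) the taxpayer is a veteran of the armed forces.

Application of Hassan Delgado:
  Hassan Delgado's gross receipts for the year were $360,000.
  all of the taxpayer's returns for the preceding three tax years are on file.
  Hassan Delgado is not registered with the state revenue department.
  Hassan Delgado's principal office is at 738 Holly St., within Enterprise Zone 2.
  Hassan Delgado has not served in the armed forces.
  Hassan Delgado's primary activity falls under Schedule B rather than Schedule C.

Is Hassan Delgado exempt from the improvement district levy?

(a) in enterprise zone — met.
(b) receipts ≤ $300,000 — not met.
(1): T OR F → true.
(a) state-registered — not satisfied.
(b) not (Schedule C activity) — holds.
(2) = F OR T = true.
(a) returns current — holds.
(b) veteran — not satisfied.
(3): T OR F → true.
Overall: T AND T AND T → true.

Yes — exempt.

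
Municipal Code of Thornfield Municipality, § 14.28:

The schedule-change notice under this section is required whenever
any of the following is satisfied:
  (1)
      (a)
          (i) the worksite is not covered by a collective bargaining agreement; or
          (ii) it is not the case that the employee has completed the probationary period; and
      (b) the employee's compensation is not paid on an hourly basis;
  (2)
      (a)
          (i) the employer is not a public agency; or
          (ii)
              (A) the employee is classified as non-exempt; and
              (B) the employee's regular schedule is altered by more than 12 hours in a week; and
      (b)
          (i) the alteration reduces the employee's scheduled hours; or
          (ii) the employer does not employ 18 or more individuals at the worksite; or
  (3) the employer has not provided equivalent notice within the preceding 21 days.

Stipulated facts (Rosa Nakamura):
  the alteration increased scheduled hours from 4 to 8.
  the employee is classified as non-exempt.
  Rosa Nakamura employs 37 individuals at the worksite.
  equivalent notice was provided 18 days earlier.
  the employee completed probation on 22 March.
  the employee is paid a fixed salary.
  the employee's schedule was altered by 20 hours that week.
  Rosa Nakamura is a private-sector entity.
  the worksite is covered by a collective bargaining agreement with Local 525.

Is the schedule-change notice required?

No — not required.

(i) no CBA — fails.
(ii) not (past probation) — not met.
So (a) is not satisfied (F OR F).
(b) not (hourly-paid) — satisfied.
(1): F AND T → false.
(i) not (public agency) — satisfied.
(A) non-exempt — holds.
(B) schedule shift > 12h — satisfied.
(ii): T AND T → true.
(a) = T OR T = true.
(i) hours reduced — fails.
(ii) not (≥ 18 at site) — not satisfied.
(b): F OR F → false.
(2) = T AND F = false.
(3) no recent notice — not met.
Overall = F OR F OR F = false.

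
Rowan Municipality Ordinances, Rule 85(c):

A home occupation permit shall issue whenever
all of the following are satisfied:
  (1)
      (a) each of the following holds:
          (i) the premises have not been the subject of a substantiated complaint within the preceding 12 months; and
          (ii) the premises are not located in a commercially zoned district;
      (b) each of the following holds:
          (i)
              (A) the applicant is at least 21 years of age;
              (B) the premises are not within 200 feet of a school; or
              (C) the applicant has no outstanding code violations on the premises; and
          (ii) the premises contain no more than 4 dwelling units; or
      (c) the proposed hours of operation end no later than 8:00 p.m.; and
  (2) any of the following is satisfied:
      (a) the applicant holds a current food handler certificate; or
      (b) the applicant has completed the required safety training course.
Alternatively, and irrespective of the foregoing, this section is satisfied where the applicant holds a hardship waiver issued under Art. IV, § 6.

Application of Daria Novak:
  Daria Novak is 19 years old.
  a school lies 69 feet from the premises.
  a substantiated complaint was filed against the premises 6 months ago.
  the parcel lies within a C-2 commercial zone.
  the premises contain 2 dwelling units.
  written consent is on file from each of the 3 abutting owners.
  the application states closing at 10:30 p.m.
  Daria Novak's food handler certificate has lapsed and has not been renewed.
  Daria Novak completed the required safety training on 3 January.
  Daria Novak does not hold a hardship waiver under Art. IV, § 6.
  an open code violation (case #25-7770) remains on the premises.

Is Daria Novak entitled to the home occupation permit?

(i) no complaint in 12 mo. — not satisfied.
(ii) not (commercially zoned) — not satisfied.
So (a) is not satisfied (F AND F).
(A) age ≥ 21 — not satisfied.
(B) ≥200 ft from school — not satisfied.
(C) no code violations — fails.
(i) = F OR F OR F = false.
(ii) ≤ 4 units — holds.
(b) = F AND T = false.
(c) closes by 8 p.m. — fails.
(1): F OR F OR F → false.
(a) food handler cert. — fails.
(b) safety training — satisfied.
(2) = F OR T = true.
Overall = F AND T = false.
Exception (hardship waiver) — not satisfied.
Result: main false OR exception false → false.

No — denied.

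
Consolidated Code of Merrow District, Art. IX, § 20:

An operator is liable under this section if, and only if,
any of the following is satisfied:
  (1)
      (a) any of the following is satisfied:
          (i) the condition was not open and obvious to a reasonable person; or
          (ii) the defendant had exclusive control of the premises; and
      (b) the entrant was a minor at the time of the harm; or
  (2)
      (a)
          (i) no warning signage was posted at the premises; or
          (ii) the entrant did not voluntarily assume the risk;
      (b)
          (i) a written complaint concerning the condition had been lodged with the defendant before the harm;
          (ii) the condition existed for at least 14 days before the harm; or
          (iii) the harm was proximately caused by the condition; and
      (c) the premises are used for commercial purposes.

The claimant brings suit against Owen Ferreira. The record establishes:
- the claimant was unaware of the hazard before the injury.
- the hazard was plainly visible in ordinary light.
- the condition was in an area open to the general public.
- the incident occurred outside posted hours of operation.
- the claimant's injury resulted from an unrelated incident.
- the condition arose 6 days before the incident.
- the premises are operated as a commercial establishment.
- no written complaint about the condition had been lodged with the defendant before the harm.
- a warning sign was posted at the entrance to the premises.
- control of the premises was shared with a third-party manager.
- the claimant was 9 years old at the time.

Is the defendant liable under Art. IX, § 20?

(i) not open/obvious — not satisfied.
(ii) exclusive control — not satisfied.
(a): F OR F → false.
(b) entrant a minor — satisfied.
So (1) is not satisfied (F AND T).
(i) no signage posted — not satisfied.
(ii) no assumed risk — satisfied.
So (a) is satisfied (F OR T).
(i) complaint lodged — fails.
(ii) condition ≥14 days old — fails.
(iii) proximate cause — not met.
(b) = F OR F OR F = false.
(c) commercial use — holds.
(2): T AND F AND T → false.
Overall: F OR F → false.

No — not liable.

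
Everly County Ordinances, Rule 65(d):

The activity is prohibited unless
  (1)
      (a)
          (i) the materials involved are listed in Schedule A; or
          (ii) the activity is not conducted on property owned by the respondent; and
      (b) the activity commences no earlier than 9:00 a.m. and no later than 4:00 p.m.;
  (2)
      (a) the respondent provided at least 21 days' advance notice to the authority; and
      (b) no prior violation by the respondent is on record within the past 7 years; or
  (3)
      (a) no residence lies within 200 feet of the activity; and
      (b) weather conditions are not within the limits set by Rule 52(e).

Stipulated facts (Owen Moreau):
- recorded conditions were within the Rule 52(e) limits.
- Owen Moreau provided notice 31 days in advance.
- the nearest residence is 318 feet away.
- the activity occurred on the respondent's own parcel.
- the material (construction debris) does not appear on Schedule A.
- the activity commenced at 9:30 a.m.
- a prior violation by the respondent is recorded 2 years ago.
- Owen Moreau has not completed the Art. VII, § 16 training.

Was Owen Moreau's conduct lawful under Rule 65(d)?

(i) Schedule A material — not met.
(ii) not (own property) — fails.
So (a) is not satisfied (F OR F).
(b) start within hours — met.
So (1) is not satisfied (F AND T).
(a) ≥21 days' notice — satisfied.
(b) no prior violation — not satisfied.
(2) = T AND F = false.
(a) no residence in 200 ft — satisfied.
(b) not (weather ok) — not satisfied.
(3): T AND F → false.
Overall = F OR F OR F = false.

No — unlawful.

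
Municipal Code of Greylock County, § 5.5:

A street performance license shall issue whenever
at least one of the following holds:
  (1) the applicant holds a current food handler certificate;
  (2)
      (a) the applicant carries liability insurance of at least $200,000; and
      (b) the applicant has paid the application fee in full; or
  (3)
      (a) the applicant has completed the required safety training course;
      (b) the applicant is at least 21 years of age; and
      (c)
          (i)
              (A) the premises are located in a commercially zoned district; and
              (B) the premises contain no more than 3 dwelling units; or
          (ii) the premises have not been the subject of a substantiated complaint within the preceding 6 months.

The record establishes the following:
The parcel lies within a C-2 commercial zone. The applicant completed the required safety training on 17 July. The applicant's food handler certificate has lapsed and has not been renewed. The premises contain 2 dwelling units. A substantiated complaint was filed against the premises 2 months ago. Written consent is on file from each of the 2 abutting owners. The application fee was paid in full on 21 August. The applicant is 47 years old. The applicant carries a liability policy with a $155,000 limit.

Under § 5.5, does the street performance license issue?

Yes — granted.

(1) food handler cert. — not satisfied.
(a) insurance ≥ $200,000 — not met.
(b) fee paid — met.
So (2) is not satisfied (F AND T).
(a) safety training — met.
(b) age ≥ 21 — satisfied.
(A) commercially zoned — met.
(B) ≤ 3 units — satisfied.
So (i) is satisfied (T AND T).
(ii) no complaint in 6 mo. — fails.
So (c) is satisfied (T OR F).
(3): T AND T AND T → true.
So Overall is satisfied (F OR F OR T).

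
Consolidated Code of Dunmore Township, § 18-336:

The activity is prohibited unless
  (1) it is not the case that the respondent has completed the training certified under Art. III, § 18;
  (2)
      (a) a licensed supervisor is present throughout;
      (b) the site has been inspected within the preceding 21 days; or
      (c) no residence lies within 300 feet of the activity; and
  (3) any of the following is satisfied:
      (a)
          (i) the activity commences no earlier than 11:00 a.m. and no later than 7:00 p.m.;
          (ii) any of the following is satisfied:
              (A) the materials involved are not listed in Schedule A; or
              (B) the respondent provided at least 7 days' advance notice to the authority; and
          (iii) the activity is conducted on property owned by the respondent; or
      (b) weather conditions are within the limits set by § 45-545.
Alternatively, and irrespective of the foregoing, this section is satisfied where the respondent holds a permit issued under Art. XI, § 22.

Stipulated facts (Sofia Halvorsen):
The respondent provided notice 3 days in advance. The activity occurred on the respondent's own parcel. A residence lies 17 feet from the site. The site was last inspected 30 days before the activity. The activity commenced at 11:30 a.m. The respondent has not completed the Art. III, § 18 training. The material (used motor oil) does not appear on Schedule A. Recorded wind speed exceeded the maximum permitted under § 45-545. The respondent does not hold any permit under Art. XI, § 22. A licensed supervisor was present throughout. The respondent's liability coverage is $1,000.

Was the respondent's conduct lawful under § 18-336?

(1) not (training certified) — met.
(a) supervisor present — holds.
(b) site inspected — not satisfied.
(c) no residence in 300 ft — not met.
(2): T OR F OR F → true.
(i) start within hours — met.
(A) not (Schedule A material) — met.
(B) ≥7 days' notice — fails.
So (ii) is satisfied (T OR F).
(iii) own property — satisfied.
(a): T AND T AND T → true.
(b) weather ok — fails.
(3) = T OR F = true.
Overall: T AND T AND T → true.
Exception (holds permit) — not satisfied.
Result: main true OR exception false → true.

Yes — lawful.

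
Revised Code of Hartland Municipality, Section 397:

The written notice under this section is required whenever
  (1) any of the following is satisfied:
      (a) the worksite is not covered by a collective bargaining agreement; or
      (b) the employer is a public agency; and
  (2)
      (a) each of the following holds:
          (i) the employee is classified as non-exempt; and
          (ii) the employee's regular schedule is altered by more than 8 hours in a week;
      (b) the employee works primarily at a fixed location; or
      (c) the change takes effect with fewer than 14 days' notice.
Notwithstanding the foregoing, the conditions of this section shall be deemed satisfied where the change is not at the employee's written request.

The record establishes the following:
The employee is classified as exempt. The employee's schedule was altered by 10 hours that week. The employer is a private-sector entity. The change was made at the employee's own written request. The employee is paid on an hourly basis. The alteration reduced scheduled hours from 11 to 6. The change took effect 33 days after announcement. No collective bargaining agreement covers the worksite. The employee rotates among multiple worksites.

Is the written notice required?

No — not required.

(a) no CBA — holds.
(b) public agency — not satisfied.
(1) = T OR F = true.
(i) non-exempt — not satisfied.
(ii) schedule shift > 8h — holds.
(a) = F AND T = false.
(b) fixed location — fails.
(c) < 14 days' notice — not satisfied.
So (2) is not satisfied (F OR F OR F).
Overall: T AND F → false.
Exception (not employee-requested) — not satisfied.
Result: main false OR exception false → false.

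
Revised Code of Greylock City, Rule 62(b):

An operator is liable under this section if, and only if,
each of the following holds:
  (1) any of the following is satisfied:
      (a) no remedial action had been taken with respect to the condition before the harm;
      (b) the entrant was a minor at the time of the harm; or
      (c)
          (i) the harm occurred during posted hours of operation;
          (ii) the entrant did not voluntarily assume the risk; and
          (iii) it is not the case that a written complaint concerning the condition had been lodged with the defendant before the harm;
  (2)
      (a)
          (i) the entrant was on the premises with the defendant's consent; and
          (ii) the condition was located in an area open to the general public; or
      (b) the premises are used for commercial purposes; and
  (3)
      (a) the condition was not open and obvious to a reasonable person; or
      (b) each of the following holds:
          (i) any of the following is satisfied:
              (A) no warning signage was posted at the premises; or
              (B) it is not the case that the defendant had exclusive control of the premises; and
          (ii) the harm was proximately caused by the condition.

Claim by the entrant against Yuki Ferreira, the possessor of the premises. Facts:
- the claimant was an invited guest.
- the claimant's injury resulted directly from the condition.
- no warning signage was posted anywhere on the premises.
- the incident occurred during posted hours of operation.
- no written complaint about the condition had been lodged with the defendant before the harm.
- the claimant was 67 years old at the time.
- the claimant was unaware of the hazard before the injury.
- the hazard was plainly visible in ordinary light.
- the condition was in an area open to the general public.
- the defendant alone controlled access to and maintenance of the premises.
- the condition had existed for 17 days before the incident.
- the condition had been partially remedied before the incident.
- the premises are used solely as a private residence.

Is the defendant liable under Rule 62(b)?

(a) no remedial action — fails.
(b) entrant a minor — not satisfied.
(i) during posted hours — satisfied.
(ii) no assumed risk — met.
(iii) not (complaint lodged) — satisfied.
(c) = T AND T AND T = true.
(1) = F OR F OR T = true.
(i) consent to enter — met.
(ii) public area — met.
(a) = T AND T = true.
(b) commercial use — fails.
(2) = T OR F = true.
(a) not open/obvious — fails.
(A) no signage posted — holds.
(B) not (exclusive control) — fails.
(i): T OR F → true.
(ii) proximate cause — met.
(b): T AND T → true.
(3) = F OR T = true.
Overall: T AND T AND T → true.

Yes — liable.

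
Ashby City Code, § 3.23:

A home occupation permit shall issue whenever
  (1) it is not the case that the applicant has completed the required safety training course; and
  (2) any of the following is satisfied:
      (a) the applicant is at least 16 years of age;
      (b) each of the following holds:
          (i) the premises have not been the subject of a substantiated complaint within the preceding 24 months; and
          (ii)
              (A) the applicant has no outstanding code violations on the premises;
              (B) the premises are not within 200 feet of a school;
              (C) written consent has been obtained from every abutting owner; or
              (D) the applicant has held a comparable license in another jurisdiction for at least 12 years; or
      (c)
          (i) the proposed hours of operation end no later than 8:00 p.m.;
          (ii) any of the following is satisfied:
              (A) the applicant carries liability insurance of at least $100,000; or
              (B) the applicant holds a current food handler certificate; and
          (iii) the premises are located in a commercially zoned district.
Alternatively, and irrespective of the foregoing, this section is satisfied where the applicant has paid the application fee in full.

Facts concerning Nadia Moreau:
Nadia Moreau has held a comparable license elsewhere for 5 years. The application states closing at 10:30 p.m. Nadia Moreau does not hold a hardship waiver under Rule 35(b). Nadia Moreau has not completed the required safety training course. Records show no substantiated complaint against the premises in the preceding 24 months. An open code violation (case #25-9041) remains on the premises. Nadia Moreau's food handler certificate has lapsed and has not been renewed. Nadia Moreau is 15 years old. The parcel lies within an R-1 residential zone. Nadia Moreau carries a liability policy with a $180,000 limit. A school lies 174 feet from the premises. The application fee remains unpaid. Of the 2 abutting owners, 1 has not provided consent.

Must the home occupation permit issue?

(1) not (safety training) — satisfied.
(a) age ≥ 16 — not satisfied.
(i) no complaint in 24 mo. — satisfied.
(A) no code violations — fails.
(B) ≥200 ft from school — fails.
(C) all abutters consent — not satisfied.
(D) prior license ≥ 12 yr — not satisfied.
(ii) = F OR F OR F OR F = false.
So (b) is not satisfied (T AND F).
(i) closes by 8 p.m. — not met.
(A) insurance ≥ $100,000 — satisfied.
(B) food handler cert. — not met.
(ii) = T OR F = true.
(iii) commercially zoned — not met.
So (c) is not satisfied (F AND T AND F).
So (2) is not satisfied (F OR F OR F).
Overall = T AND F = false.
Exception (fee paid) — not satisfied.
Result: main false OR exception false → false.

No — denied.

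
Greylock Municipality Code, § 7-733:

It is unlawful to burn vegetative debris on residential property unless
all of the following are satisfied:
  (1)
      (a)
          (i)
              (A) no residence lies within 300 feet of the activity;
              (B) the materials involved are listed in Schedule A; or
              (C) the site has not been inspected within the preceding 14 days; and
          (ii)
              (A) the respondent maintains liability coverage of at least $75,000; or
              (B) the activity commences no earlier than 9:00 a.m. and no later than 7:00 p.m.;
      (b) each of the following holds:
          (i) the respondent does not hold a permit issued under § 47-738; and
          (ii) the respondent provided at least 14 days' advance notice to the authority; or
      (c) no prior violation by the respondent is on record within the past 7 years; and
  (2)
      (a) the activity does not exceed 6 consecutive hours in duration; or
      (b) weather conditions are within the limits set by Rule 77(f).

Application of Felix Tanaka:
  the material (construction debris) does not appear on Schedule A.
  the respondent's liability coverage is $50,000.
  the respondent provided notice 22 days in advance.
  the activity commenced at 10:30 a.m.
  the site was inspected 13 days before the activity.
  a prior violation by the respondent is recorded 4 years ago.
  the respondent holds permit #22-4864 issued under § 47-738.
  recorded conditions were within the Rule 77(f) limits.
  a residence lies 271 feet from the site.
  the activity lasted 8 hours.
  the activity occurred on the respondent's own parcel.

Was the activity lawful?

No — unlawful.

(A) no residence in 300 ft — not met.
(B) Schedule A material — not met.
(C) not (site inspected) — not satisfied.
So (i) is not satisfied (F OR F OR F).
(A) coverage ≥ $75,000 — fails.
(B) start within hours — met.
So (ii) is satisfied (F OR T).
So (a) is not satisfied (F AND T).
(i) not (holds permit) — not satisfied.
(ii) ≥14 days' notice — met.
So (b) is not satisfied (F AND T).
(c) no prior violation — fails.
(1) = F OR F OR F = false.
(a) ≤ 6 hrs duration — not met.
(b) weather ok — met.
(2): F OR T → true.
Overall = F AND T = false.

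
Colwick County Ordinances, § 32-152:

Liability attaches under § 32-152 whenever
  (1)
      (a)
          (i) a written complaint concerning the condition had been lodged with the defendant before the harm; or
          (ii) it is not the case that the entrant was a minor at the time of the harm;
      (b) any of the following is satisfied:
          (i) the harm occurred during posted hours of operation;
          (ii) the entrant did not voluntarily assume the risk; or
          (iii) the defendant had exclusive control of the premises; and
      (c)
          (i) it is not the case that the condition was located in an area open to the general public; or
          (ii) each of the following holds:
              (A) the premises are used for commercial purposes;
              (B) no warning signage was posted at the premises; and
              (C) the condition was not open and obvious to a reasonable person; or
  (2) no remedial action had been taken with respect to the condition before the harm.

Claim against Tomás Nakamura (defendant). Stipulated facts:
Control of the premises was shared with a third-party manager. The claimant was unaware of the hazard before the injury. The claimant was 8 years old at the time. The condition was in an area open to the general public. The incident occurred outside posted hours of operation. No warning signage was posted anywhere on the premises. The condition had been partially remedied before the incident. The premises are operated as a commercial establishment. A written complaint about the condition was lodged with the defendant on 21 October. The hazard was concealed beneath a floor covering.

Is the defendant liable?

Yes — liable.

(i) complaint lodged — satisfied.
(ii) not (entrant a minor) — fails.
(a) = T OR F = true.
(i) during posted hours — not met.
(ii) no assumed risk — holds.
(iii) exclusive control — fails.
So (b) is satisfied (F OR T OR F).
(i) not (public area) — not satisfied.
(A) commercial use — satisfied.
(B) no signage posted — met.
(C) not open/obvious — satisfied.
So (ii) is satisfied (T AND T AND T).
(c) = F OR T = true.
(1): T AND T AND T → true.
(2) no remedial action — fails.
So Overall is satisfied (T OR F).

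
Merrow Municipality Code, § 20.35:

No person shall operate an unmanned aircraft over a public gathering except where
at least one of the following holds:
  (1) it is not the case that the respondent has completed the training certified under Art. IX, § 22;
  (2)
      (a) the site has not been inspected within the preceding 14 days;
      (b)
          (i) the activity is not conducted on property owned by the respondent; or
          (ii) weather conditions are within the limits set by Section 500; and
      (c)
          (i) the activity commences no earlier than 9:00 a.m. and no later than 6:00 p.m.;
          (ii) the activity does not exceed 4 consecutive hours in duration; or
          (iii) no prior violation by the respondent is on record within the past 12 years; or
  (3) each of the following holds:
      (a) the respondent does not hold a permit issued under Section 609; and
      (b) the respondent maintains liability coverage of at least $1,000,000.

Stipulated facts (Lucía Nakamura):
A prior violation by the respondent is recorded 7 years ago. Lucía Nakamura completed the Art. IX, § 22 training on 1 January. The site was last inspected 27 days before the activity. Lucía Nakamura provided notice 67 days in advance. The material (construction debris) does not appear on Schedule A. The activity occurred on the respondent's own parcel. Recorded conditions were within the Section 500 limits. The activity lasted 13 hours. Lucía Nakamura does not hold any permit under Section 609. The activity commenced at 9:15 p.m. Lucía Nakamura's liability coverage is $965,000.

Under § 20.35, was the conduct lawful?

No — unlawful.

(1) not (training certified) — fails.
(a) not (site inspected) — holds.
(i) not (own property) — not satisfied.
(ii) weather ok — satisfied.
So (b) is satisfied (F OR T).
(i) start within hours — not met.
(ii) ≤ 4 hrs duration — not met.
(iii) no prior violation — not satisfied.
(c): F OR F OR F → false.
(2): T AND T AND F → false.
(a) not (holds permit) — holds.
(b) coverage ≥ $1,000,000 — not satisfied.
(3): T AND F → false.
Overall: F OR F OR F → false.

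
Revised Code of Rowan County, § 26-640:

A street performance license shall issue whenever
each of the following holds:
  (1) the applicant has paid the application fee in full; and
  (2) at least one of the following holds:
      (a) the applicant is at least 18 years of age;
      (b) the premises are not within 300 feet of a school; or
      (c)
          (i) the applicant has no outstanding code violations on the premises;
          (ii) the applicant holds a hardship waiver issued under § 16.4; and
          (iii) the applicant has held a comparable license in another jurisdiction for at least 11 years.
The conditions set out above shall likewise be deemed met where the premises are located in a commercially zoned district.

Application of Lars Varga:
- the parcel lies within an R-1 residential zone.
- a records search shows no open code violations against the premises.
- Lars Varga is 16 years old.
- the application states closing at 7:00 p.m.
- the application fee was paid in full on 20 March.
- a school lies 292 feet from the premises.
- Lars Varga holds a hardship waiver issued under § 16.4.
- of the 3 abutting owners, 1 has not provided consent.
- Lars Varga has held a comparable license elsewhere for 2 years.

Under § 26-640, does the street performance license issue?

No — denied.

(1) fee paid — holds.
(a) age ≥ 18 — not satisfied.
(b) ≥300 ft from school — not satisfied.
(i) no code violations — satisfied.
(ii) hardship waiver — holds.
(iii) prior license ≥ 11 yr — not met.
So (c) is not satisfied (T AND T AND F).
(2) = F OR F OR F = false.
Overall: T AND F → false.
Exception (commercially zoned) — not satisfied.
Result: main false OR exception false → false.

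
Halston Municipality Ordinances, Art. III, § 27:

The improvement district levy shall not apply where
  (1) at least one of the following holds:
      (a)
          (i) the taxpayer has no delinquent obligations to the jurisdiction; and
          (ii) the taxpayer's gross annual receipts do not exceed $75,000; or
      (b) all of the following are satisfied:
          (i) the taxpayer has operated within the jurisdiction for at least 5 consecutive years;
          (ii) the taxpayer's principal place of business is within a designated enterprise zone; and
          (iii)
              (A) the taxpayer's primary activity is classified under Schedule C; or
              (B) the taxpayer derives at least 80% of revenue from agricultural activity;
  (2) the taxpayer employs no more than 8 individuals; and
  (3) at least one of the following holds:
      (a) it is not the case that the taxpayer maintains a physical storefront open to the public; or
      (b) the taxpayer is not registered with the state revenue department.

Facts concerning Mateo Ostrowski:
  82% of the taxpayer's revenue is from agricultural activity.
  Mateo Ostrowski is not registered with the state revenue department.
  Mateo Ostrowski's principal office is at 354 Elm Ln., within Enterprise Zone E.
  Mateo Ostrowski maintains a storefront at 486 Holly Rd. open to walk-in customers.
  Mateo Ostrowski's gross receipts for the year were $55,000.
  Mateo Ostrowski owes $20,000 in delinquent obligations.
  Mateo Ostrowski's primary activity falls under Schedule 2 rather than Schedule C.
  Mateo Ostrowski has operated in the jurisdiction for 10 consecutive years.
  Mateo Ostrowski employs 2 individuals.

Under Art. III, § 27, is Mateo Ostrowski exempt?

Yes — exempt.

(i) no delinquency — fails.
(ii) receipts ≤ $75,000 — holds.
(a): F AND T → false.
(i) ≥ 5 yrs in jurisdiction — holds.
(ii) in enterprise zone — met.
(A) Schedule C activity — fails.
(B) ≥80% agricultural — met.
So (iii) is satisfied (F OR T).
So (b) is satisfied (T AND T AND T).
So (1) is satisfied (F OR T).
(2) ≤ 8 employees — holds.
(a) not (has storefront) — not met.
(b) not (state-registered) — met.
(3) = F OR T = true.
Overall = T AND T AND T = true.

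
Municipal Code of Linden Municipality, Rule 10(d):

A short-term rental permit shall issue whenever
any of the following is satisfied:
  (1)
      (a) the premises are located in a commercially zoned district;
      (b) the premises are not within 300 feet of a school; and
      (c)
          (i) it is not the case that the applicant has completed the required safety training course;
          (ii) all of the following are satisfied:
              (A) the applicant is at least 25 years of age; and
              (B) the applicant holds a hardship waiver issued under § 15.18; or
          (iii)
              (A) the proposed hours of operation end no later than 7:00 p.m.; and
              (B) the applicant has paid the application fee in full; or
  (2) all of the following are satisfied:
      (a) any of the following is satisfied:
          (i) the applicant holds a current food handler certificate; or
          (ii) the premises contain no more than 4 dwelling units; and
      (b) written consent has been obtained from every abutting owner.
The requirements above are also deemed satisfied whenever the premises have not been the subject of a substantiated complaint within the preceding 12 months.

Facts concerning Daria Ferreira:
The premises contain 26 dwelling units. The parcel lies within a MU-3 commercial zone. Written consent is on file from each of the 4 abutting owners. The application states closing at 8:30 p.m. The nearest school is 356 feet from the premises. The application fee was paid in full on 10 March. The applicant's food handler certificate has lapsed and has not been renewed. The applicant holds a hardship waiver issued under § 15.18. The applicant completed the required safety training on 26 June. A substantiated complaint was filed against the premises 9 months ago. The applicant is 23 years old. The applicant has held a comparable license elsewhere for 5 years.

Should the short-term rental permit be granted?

No — denied.

(a) commercially zoned — holds.
(b) ≥300 ft from school — satisfied.
(i) not (safety training) — not satisfied.
(A) age ≥ 25 — fails.
(B) hardship waiver — met.
(ii) = F AND T = false.
(A) closes by 7 p.m. — not met.
(B) fee paid — holds.
(iii) = F AND T = false.
(c): F OR F OR F → false.
(1): T AND T AND F → false.
(i) food handler cert. — fails.
(ii) ≤ 4 units — not satisfied.
(a): F OR F → false.
(b) all abutters consent — satisfied.
So (2) is not satisfied (F AND T).
Overall = F OR F = false.
Exception (no complaint in 12 mo.) — not satisfied.
Result: main false OR exception false → false.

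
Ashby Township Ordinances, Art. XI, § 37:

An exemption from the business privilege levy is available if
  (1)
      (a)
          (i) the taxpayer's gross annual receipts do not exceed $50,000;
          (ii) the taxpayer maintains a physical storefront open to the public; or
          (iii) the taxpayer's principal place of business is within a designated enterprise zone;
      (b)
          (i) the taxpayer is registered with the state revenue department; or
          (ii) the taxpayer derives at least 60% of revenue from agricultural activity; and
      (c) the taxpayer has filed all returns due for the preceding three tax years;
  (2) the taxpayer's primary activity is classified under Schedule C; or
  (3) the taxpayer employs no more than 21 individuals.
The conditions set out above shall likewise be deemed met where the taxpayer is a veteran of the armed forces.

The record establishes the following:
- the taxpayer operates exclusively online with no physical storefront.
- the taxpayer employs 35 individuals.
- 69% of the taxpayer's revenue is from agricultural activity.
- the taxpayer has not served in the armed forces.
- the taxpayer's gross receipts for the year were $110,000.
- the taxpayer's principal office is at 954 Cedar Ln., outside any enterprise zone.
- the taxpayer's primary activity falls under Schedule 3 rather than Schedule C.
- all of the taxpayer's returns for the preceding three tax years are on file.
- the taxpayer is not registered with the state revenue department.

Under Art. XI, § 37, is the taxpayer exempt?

No — not exempt.

(i) receipts ≤ $50,000 — fails.
(ii) has storefront — not met.
(iii) in enterprise zone — not satisfied.
(a): F OR F OR F → false.
(i) state-registered — fails.
(ii) ≥60% agricultural — holds.
(b) = F OR T = true.
(c) returns current — met.
So (1) is not satisfied (F AND T AND T).
(2) Schedule C activity — not met.
(3) ≤ 21 employees — not met.
Overall = F OR F OR F = false.
Exception (veteran) — not satisfied.
Result: main false OR exception false → false.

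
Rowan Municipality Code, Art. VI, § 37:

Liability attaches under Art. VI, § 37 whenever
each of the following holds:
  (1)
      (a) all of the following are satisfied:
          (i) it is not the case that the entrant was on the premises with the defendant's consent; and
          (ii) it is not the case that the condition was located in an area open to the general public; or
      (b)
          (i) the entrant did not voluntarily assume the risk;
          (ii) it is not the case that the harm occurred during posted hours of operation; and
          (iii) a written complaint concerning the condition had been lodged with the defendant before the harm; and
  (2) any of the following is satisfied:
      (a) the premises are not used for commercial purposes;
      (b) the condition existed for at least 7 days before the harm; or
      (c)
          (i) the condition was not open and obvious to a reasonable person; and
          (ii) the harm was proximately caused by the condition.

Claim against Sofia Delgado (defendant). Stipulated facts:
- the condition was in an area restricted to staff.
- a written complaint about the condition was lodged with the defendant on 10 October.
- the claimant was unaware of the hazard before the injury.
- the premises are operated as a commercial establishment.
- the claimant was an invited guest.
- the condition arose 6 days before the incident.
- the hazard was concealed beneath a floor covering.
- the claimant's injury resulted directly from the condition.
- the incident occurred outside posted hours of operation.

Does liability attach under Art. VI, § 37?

Yes — liable.

(i) not (consent to enter) — not met.
(ii) not (public area) — holds.
(a): F AND T → false.
(i) no assumed risk — holds.
(ii) not (during posted hours) — satisfied.
(iii) complaint lodged — holds.
So (b) is satisfied (T AND T AND T).
(1) = F OR T = true.
(a) not (commercial use) — fails.
(b) condition ≥7 days old — not satisfied.
(i) not open/obvious — satisfied.
(ii) proximate cause — holds.
(c): T AND T → true.
So (2) is satisfied (F OR F OR T).
So Overall is satisfied (T AND T).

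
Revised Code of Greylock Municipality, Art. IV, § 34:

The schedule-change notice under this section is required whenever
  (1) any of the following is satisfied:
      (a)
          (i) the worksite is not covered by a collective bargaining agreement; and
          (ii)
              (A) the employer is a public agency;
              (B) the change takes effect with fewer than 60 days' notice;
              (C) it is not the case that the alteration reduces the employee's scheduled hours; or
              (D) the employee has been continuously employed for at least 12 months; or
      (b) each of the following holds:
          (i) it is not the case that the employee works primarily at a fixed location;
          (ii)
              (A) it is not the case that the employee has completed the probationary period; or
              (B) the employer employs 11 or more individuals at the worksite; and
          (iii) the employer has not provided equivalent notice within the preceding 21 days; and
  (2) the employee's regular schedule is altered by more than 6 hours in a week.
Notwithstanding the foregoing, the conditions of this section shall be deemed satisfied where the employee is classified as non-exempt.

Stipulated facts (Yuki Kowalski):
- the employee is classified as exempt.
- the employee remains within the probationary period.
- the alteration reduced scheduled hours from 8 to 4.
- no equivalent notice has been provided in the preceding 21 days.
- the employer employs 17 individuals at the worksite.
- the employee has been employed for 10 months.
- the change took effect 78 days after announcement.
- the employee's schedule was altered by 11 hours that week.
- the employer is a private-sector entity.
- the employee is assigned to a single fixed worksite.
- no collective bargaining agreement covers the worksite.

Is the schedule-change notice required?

(i) no CBA — met.
(A) public agency — not satisfied.
(B) < 60 days' notice — not satisfied.
(C) not (hours reduced) — fails.
(D) tenure ≥ 12 mo. — not met.
(ii): F OR F OR F OR F → false.
So (a) is not satisfied (T AND F).
(i) not (fixed location) — not met.
(A) not (past probation) — met.
(B) ≥ 11 at site — satisfied.
So (ii) is satisfied (T OR T).
(iii) no recent notice — satisfied.
(b) = F AND T AND T = false.
So (1) is not satisfied (F OR F).
(2) schedule shift > 6h — holds.
Overall = F AND T = false.
Exception (non-exempt) — not satisfied.
Result: main false OR exception false → false.

No — not required.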